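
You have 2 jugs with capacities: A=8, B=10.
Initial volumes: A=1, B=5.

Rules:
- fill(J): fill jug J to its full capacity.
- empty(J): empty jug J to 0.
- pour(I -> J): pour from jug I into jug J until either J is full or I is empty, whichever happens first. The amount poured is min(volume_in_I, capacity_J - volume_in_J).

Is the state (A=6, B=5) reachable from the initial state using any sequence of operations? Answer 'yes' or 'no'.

Answer: no

Derivation:
BFS explored all 37 reachable states.
Reachable set includes: (0,0), (0,1), (0,2), (0,3), (0,4), (0,5), (0,6), (0,7), (0,8), (0,9), (0,10), (1,0) ...
Target (A=6, B=5) not in reachable set → no.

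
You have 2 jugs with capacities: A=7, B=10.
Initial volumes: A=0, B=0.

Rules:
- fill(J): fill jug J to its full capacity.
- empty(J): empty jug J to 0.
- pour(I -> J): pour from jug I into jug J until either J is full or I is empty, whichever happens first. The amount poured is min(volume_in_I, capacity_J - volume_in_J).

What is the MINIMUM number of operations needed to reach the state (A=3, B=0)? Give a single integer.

Answer: 4

Derivation:
BFS from (A=0, B=0). One shortest path:
  1. fill(B) -> (A=0 B=10)
  2. pour(B -> A) -> (A=7 B=3)
  3. empty(A) -> (A=0 B=3)
  4. pour(B -> A) -> (A=3 B=0)
Reached target in 4 moves.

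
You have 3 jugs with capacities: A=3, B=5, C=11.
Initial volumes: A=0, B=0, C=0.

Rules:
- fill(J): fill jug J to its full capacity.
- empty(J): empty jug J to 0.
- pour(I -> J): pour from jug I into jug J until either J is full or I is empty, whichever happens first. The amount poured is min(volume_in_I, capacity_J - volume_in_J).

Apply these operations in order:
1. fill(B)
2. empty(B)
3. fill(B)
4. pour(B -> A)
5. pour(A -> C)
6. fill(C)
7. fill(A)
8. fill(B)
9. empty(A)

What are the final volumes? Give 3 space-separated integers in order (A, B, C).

Answer: 0 5 11

Derivation:
Step 1: fill(B) -> (A=0 B=5 C=0)
Step 2: empty(B) -> (A=0 B=0 C=0)
Step 3: fill(B) -> (A=0 B=5 C=0)
Step 4: pour(B -> A) -> (A=3 B=2 C=0)
Step 5: pour(A -> C) -> (A=0 B=2 C=3)
Step 6: fill(C) -> (A=0 B=2 C=11)
Step 7: fill(A) -> (A=3 B=2 C=11)
Step 8: fill(B) -> (A=3 B=5 C=11)
Step 9: empty(A) -> (A=0 B=5 C=11)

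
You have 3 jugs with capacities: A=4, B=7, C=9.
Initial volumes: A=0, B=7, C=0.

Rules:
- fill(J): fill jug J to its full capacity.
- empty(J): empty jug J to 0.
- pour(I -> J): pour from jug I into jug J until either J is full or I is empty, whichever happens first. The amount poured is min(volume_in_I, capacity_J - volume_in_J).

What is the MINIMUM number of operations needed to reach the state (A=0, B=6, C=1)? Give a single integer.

Answer: 7

Derivation:
BFS from (A=0, B=7, C=0). One shortest path:
  1. fill(A) -> (A=4 B=7 C=0)
  2. pour(A -> C) -> (A=0 B=7 C=4)
  3. pour(B -> C) -> (A=0 B=2 C=9)
  4. pour(C -> A) -> (A=4 B=2 C=5)
  5. empty(A) -> (A=0 B=2 C=5)
  6. pour(C -> A) -> (A=4 B=2 C=1)
  7. pour(A -> B) -> (A=0 B=6 C=1)
Reached target in 7 moves.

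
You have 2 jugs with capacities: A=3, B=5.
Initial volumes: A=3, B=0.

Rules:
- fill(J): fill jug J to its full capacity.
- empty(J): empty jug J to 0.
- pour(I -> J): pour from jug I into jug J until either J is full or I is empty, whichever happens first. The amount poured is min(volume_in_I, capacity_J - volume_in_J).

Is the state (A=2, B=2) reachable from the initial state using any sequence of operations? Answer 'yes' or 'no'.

BFS explored all 16 reachable states.
Reachable set includes: (0,0), (0,1), (0,2), (0,3), (0,4), (0,5), (1,0), (1,5), (2,0), (2,5), (3,0), (3,1) ...
Target (A=2, B=2) not in reachable set → no.

Answer: no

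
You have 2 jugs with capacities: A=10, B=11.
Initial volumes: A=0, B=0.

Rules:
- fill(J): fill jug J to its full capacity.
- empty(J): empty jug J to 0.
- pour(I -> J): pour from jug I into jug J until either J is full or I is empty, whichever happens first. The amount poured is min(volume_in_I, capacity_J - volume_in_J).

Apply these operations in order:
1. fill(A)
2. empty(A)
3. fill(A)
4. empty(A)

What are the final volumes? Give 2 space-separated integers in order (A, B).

Answer: 0 0

Derivation:
Step 1: fill(A) -> (A=10 B=0)
Step 2: empty(A) -> (A=0 B=0)
Step 3: fill(A) -> (A=10 B=0)
Step 4: empty(A) -> (A=0 B=0)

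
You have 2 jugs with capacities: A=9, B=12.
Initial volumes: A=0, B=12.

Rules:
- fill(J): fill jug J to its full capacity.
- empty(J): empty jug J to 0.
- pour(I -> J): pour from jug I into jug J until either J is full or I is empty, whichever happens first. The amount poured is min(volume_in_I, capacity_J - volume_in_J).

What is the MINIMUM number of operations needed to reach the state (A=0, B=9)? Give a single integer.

BFS from (A=0, B=12). One shortest path:
  1. fill(A) -> (A=9 B=12)
  2. empty(B) -> (A=9 B=0)
  3. pour(A -> B) -> (A=0 B=9)
Reached target in 3 moves.

Answer: 3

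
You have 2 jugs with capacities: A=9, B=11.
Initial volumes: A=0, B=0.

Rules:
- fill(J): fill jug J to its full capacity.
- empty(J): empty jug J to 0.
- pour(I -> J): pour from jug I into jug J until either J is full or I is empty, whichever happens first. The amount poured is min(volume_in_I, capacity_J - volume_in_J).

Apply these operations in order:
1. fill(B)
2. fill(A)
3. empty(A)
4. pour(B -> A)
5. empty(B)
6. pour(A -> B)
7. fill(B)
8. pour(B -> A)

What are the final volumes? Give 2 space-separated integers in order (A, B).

Step 1: fill(B) -> (A=0 B=11)
Step 2: fill(A) -> (A=9 B=11)
Step 3: empty(A) -> (A=0 B=11)
Step 4: pour(B -> A) -> (A=9 B=2)
Step 5: empty(B) -> (A=9 B=0)
Step 6: pour(A -> B) -> (A=0 B=9)
Step 7: fill(B) -> (A=0 B=11)
Step 8: pour(B -> A) -> (A=9 B=2)

Answer: 9 2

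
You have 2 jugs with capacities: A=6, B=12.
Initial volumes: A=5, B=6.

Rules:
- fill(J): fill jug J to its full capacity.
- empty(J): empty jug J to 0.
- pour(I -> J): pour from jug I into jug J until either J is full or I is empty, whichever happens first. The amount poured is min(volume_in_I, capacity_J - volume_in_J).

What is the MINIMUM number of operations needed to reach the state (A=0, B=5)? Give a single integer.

BFS from (A=5, B=6). One shortest path:
  1. empty(B) -> (A=5 B=0)
  2. pour(A -> B) -> (A=0 B=5)
Reached target in 2 moves.

Answer: 2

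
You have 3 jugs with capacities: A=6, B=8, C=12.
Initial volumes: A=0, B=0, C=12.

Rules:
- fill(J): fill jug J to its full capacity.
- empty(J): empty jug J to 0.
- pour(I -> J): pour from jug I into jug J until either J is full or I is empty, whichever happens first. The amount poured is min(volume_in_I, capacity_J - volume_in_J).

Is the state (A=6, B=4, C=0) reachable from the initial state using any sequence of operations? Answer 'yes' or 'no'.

BFS from (A=0, B=0, C=12):
  1. fill(A) -> (A=6 B=0 C=12)
  2. pour(C -> B) -> (A=6 B=8 C=4)
  3. empty(B) -> (A=6 B=0 C=4)
  4. pour(C -> B) -> (A=6 B=4 C=0)
Target reached → yes.

Answer: yes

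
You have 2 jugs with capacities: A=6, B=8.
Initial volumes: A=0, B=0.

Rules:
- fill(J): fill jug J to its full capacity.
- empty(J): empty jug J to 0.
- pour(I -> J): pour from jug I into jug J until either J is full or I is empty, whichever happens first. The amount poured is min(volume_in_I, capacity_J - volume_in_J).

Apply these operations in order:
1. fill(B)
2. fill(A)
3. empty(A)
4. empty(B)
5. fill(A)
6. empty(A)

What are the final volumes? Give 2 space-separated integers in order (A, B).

Answer: 0 0

Derivation:
Step 1: fill(B) -> (A=0 B=8)
Step 2: fill(A) -> (A=6 B=8)
Step 3: empty(A) -> (A=0 B=8)
Step 4: empty(B) -> (A=0 B=0)
Step 5: fill(A) -> (A=6 B=0)
Step 6: empty(A) -> (A=0 B=0)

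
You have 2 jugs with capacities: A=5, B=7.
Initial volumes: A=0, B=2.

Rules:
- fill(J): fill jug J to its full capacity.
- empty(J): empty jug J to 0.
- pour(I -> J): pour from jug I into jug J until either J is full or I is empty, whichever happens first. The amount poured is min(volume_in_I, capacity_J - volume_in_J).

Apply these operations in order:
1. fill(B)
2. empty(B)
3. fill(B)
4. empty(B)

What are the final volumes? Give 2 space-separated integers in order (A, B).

Step 1: fill(B) -> (A=0 B=7)
Step 2: empty(B) -> (A=0 B=0)
Step 3: fill(B) -> (A=0 B=7)
Step 4: empty(B) -> (A=0 B=0)

Answer: 0 0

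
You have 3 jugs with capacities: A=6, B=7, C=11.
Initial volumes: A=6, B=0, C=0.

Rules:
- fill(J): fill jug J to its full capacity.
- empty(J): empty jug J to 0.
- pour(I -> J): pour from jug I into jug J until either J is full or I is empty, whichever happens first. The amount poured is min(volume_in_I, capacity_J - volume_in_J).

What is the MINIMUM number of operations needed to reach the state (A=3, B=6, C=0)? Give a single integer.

Answer: 8

Derivation:
BFS from (A=6, B=0, C=0). One shortest path:
  1. fill(B) -> (A=6 B=7 C=0)
  2. pour(B -> C) -> (A=6 B=0 C=7)
  3. fill(B) -> (A=6 B=7 C=7)
  4. pour(B -> C) -> (A=6 B=3 C=11)
  5. empty(C) -> (A=6 B=3 C=0)
  6. pour(A -> C) -> (A=0 B=3 C=6)
  7. pour(B -> A) -> (A=3 B=0 C=6)
  8. pour(C -> B) -> (A=3 B=6 C=0)
Reached target in 8 moves.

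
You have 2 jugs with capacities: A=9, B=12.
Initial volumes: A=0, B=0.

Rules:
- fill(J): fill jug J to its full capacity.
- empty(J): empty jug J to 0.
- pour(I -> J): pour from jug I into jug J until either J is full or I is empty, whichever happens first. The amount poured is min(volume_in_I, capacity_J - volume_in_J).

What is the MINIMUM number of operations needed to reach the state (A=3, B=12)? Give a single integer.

BFS from (A=0, B=0). One shortest path:
  1. fill(B) -> (A=0 B=12)
  2. pour(B -> A) -> (A=9 B=3)
  3. empty(A) -> (A=0 B=3)
  4. pour(B -> A) -> (A=3 B=0)
  5. fill(B) -> (A=3 B=12)
Reached target in 5 moves.

Answer: 5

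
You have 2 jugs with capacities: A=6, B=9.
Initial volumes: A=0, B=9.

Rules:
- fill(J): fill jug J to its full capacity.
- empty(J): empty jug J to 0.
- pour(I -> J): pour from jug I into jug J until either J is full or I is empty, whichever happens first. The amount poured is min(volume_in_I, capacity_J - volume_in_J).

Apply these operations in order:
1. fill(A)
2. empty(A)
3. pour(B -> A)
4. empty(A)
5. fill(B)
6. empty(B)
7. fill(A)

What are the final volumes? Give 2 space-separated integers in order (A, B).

Step 1: fill(A) -> (A=6 B=9)
Step 2: empty(A) -> (A=0 B=9)
Step 3: pour(B -> A) -> (A=6 B=3)
Step 4: empty(A) -> (A=0 B=3)
Step 5: fill(B) -> (A=0 B=9)
Step 6: empty(B) -> (A=0 B=0)
Step 7: fill(A) -> (A=6 B=0)

Answer: 6 0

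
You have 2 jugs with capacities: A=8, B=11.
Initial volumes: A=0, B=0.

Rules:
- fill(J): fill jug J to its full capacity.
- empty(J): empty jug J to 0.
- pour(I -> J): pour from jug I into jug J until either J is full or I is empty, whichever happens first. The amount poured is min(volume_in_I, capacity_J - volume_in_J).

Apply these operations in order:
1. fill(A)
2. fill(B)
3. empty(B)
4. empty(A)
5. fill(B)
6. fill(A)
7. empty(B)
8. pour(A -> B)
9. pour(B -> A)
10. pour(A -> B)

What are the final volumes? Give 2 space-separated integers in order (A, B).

Answer: 0 8

Derivation:
Step 1: fill(A) -> (A=8 B=0)
Step 2: fill(B) -> (A=8 B=11)
Step 3: empty(B) -> (A=8 B=0)
Step 4: empty(A) -> (A=0 B=0)
Step 5: fill(B) -> (A=0 B=11)
Step 6: fill(A) -> (A=8 B=11)
Step 7: empty(B) -> (A=8 B=0)
Step 8: pour(A -> B) -> (A=0 B=8)
Step 9: pour(B -> A) -> (A=8 B=0)
Step 10: pour(A -> B) -> (A=0 B=8)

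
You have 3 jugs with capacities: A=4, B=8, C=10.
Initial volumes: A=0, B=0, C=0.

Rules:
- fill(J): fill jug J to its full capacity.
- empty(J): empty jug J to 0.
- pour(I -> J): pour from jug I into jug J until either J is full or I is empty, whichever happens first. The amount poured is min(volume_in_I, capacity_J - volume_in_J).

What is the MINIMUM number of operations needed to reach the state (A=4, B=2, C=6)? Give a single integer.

BFS from (A=0, B=0, C=0). One shortest path:
  1. fill(A) -> (A=4 B=0 C=0)
  2. fill(B) -> (A=4 B=8 C=0)
  3. pour(A -> C) -> (A=0 B=8 C=4)
  4. pour(B -> C) -> (A=0 B=2 C=10)
  5. pour(C -> A) -> (A=4 B=2 C=6)
Reached target in 5 moves.

Answer: 5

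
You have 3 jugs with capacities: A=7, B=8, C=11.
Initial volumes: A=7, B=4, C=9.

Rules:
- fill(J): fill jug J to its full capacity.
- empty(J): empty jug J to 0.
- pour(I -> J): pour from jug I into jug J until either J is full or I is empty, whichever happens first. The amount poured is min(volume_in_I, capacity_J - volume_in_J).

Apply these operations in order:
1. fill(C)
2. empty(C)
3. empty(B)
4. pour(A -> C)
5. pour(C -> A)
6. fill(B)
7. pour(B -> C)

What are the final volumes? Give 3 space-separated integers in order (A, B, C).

Step 1: fill(C) -> (A=7 B=4 C=11)
Step 2: empty(C) -> (A=7 B=4 C=0)
Step 3: empty(B) -> (A=7 B=0 C=0)
Step 4: pour(A -> C) -> (A=0 B=0 C=7)
Step 5: pour(C -> A) -> (A=7 B=0 C=0)
Step 6: fill(B) -> (A=7 B=8 C=0)
Step 7: pour(B -> C) -> (A=7 B=0 C=8)

Answer: 7 0 8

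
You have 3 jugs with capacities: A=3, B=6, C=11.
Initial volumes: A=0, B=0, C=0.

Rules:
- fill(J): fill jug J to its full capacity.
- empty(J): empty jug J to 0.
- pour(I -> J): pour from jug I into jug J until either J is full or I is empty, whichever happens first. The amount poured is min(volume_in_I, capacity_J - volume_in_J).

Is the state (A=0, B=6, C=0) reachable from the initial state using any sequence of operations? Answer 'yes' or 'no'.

BFS from (A=0, B=0, C=0):
  1. fill(B) -> (A=0 B=6 C=0)
Target reached → yes.

Answer: yes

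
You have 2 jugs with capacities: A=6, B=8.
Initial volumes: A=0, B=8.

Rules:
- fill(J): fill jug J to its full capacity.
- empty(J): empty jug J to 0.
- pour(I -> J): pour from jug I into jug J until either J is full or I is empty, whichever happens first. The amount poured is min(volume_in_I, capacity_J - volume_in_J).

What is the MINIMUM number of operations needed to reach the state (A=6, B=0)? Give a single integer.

BFS from (A=0, B=8). One shortest path:
  1. fill(A) -> (A=6 B=8)
  2. empty(B) -> (A=6 B=0)
Reached target in 2 moves.

Answer: 2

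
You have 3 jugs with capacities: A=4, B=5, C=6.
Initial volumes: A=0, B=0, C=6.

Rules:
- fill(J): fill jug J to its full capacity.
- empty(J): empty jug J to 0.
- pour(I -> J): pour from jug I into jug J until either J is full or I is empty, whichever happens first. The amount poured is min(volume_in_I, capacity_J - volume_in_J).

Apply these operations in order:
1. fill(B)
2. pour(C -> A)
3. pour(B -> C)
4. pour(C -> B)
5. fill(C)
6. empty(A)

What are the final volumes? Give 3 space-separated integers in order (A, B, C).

Step 1: fill(B) -> (A=0 B=5 C=6)
Step 2: pour(C -> A) -> (A=4 B=5 C=2)
Step 3: pour(B -> C) -> (A=4 B=1 C=6)
Step 4: pour(C -> B) -> (A=4 B=5 C=2)
Step 5: fill(C) -> (A=4 B=5 C=6)
Step 6: empty(A) -> (A=0 B=5 C=6)

Answer: 0 5 6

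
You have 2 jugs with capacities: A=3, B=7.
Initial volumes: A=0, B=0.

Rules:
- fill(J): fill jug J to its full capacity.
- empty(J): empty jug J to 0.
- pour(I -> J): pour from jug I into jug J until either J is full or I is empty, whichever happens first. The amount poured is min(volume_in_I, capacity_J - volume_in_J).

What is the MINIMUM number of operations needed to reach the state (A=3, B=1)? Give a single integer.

Answer: 4

Derivation:
BFS from (A=0, B=0). One shortest path:
  1. fill(B) -> (A=0 B=7)
  2. pour(B -> A) -> (A=3 B=4)
  3. empty(A) -> (A=0 B=4)
  4. pour(B -> A) -> (A=3 B=1)
Reached target in 4 moves.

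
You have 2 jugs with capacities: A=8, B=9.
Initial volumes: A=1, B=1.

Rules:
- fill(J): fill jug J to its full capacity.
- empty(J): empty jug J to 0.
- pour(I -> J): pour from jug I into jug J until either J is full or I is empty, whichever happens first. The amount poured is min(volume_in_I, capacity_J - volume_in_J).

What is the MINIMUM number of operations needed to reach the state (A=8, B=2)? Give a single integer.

BFS from (A=1, B=1). One shortest path:
  1. fill(B) -> (A=1 B=9)
  2. pour(B -> A) -> (A=8 B=2)
Reached target in 2 moves.

Answer: 2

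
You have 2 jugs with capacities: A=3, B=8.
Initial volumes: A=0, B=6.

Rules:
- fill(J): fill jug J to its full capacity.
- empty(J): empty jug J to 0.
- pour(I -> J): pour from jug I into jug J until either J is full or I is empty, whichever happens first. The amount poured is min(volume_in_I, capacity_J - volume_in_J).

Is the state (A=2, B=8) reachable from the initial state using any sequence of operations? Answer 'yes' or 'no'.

BFS from (A=0, B=6):
  1. fill(B) -> (A=0 B=8)
  2. pour(B -> A) -> (A=3 B=5)
  3. empty(A) -> (A=0 B=5)
  4. pour(B -> A) -> (A=3 B=2)
  5. empty(A) -> (A=0 B=2)
  6. pour(B -> A) -> (A=2 B=0)
  7. fill(B) -> (A=2 B=8)
Target reached → yes.

Answer: yes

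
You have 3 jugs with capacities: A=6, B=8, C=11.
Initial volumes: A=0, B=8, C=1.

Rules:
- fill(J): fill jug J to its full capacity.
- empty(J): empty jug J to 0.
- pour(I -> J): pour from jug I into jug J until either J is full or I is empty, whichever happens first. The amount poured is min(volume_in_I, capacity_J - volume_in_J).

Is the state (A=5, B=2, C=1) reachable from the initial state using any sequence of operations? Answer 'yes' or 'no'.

BFS explored all 406 reachable states.
Reachable set includes: (0,0,0), (0,0,1), (0,0,2), (0,0,3), (0,0,4), (0,0,5), (0,0,6), (0,0,7), (0,0,8), (0,0,9), (0,0,10), (0,0,11) ...
Target (A=5, B=2, C=1) not in reachable set → no.

Answer: no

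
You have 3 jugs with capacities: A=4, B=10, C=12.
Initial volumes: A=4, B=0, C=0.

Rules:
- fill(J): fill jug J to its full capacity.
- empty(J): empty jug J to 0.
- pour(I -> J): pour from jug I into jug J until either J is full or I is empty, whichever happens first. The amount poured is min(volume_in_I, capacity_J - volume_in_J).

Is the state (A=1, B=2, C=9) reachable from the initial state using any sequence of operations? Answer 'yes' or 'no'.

Answer: no

Derivation:
BFS explored all 106 reachable states.
Reachable set includes: (0,0,0), (0,0,2), (0,0,4), (0,0,6), (0,0,8), (0,0,10), (0,0,12), (0,2,0), (0,2,2), (0,2,4), (0,2,6), (0,2,8) ...
Target (A=1, B=2, C=9) not in reachable set → no.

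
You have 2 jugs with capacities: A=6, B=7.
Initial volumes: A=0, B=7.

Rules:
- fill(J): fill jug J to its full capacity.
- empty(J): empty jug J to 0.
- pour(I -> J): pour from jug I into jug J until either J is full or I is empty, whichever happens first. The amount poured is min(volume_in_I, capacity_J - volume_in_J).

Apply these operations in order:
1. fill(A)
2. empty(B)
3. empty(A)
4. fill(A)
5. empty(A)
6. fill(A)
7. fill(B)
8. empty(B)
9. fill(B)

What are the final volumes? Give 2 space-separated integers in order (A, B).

Answer: 6 7

Derivation:
Step 1: fill(A) -> (A=6 B=7)
Step 2: empty(B) -> (A=6 B=0)
Step 3: empty(A) -> (A=0 B=0)
Step 4: fill(A) -> (A=6 B=0)
Step 5: empty(A) -> (A=0 B=0)
Step 6: fill(A) -> (A=6 B=0)
Step 7: fill(B) -> (A=6 B=7)
Step 8: empty(B) -> (A=6 B=0)
Step 9: fill(B) -> (A=6 B=7)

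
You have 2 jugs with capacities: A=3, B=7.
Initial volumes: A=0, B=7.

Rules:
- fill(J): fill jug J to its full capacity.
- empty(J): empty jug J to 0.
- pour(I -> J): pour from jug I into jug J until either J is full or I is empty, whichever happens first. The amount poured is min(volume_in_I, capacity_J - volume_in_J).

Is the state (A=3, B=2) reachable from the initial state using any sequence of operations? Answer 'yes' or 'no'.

BFS from (A=0, B=7):
  1. pour(B -> A) -> (A=3 B=4)
  2. empty(A) -> (A=0 B=4)
  3. pour(B -> A) -> (A=3 B=1)
  4. empty(A) -> (A=0 B=1)
  5. pour(B -> A) -> (A=1 B=0)
  6. fill(B) -> (A=1 B=7)
  7. pour(B -> A) -> (A=3 B=5)
  8. empty(A) -> (A=0 B=5)
  9. pour(B -> A) -> (A=3 B=2)
Target reached → yes.

Answer: yes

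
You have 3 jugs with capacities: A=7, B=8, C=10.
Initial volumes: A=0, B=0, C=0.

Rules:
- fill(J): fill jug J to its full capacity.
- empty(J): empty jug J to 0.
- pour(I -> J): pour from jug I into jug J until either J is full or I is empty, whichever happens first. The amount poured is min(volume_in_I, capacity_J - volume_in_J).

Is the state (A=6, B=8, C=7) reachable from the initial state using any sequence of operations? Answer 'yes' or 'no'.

Answer: yes

Derivation:
BFS from (A=0, B=0, C=0):
  1. fill(A) -> (A=7 B=0 C=0)
  2. pour(A -> B) -> (A=0 B=7 C=0)
  3. fill(A) -> (A=7 B=7 C=0)
  4. pour(A -> C) -> (A=0 B=7 C=7)
  5. fill(A) -> (A=7 B=7 C=7)
  6. pour(A -> B) -> (A=6 B=8 C=7)
Target reached → yes.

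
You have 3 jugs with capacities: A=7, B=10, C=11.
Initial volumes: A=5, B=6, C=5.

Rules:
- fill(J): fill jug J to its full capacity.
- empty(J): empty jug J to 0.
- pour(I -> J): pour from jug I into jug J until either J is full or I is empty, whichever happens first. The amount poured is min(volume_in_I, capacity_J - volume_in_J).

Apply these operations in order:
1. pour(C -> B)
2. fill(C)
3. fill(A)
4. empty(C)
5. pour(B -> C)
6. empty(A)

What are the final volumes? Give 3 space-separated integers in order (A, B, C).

Answer: 0 0 10

Derivation:
Step 1: pour(C -> B) -> (A=5 B=10 C=1)
Step 2: fill(C) -> (A=5 B=10 C=11)
Step 3: fill(A) -> (A=7 B=10 C=11)
Step 4: empty(C) -> (A=7 B=10 C=0)
Step 5: pour(B -> C) -> (A=7 B=0 C=10)
Step 6: empty(A) -> (A=0 B=0 C=10)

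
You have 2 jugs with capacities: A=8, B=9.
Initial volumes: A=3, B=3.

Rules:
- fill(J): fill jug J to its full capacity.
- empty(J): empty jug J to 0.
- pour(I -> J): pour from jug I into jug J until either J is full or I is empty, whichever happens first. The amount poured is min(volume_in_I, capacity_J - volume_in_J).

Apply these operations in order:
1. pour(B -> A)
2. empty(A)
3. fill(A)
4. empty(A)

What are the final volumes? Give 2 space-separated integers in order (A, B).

Step 1: pour(B -> A) -> (A=6 B=0)
Step 2: empty(A) -> (A=0 B=0)
Step 3: fill(A) -> (A=8 B=0)
Step 4: empty(A) -> (A=0 B=0)

Answer: 0 0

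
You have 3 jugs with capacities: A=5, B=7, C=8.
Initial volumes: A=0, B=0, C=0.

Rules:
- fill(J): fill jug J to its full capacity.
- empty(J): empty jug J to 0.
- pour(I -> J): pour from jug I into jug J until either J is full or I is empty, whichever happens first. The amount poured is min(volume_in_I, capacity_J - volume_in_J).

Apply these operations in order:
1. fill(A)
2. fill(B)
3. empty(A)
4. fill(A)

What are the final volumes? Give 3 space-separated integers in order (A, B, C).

Answer: 5 7 0

Derivation:
Step 1: fill(A) -> (A=5 B=0 C=0)
Step 2: fill(B) -> (A=5 B=7 C=0)
Step 3: empty(A) -> (A=0 B=7 C=0)
Step 4: fill(A) -> (A=5 B=7 C=0)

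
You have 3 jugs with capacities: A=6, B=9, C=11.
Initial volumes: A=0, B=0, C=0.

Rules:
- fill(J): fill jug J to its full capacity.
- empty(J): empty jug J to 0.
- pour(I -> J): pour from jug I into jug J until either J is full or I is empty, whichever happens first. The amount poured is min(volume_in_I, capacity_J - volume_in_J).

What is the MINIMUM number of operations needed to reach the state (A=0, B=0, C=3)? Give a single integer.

BFS from (A=0, B=0, C=0). One shortest path:
  1. fill(B) -> (A=0 B=9 C=0)
  2. pour(B -> A) -> (A=6 B=3 C=0)
  3. empty(A) -> (A=0 B=3 C=0)
  4. pour(B -> C) -> (A=0 B=0 C=3)
Reached target in 4 moves.

Answer: 4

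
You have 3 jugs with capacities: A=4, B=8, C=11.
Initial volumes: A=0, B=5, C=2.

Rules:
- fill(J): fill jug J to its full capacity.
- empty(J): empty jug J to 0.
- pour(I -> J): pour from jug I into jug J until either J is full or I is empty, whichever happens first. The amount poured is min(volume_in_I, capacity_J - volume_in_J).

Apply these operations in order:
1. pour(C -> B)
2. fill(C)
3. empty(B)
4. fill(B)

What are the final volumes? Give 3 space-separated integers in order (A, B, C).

Answer: 0 8 11

Derivation:
Step 1: pour(C -> B) -> (A=0 B=7 C=0)
Step 2: fill(C) -> (A=0 B=7 C=11)
Step 3: empty(B) -> (A=0 B=0 C=11)
Step 4: fill(B) -> (A=0 B=8 C=11)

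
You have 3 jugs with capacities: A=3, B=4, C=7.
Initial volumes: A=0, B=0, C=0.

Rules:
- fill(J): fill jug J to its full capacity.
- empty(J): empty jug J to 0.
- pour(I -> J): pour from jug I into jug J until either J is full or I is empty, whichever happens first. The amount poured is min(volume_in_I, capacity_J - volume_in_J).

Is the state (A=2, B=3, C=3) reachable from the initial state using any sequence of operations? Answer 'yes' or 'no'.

BFS explored all 124 reachable states.
Reachable set includes: (0,0,0), (0,0,1), (0,0,2), (0,0,3), (0,0,4), (0,0,5), (0,0,6), (0,0,7), (0,1,0), (0,1,1), (0,1,2), (0,1,3) ...
Target (A=2, B=3, C=3) not in reachable set → no.

Answer: no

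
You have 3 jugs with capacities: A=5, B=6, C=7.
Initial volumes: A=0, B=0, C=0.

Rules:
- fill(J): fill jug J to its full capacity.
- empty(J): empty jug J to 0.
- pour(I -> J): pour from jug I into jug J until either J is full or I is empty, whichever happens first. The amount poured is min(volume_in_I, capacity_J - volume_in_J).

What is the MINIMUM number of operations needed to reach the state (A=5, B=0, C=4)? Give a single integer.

Answer: 6

Derivation:
BFS from (A=0, B=0, C=0). One shortest path:
  1. fill(C) -> (A=0 B=0 C=7)
  2. pour(C -> A) -> (A=5 B=0 C=2)
  3. empty(A) -> (A=0 B=0 C=2)
  4. pour(C -> A) -> (A=2 B=0 C=0)
  5. fill(C) -> (A=2 B=0 C=7)
  6. pour(C -> A) -> (A=5 B=0 C=4)
Reached target in 6 moves.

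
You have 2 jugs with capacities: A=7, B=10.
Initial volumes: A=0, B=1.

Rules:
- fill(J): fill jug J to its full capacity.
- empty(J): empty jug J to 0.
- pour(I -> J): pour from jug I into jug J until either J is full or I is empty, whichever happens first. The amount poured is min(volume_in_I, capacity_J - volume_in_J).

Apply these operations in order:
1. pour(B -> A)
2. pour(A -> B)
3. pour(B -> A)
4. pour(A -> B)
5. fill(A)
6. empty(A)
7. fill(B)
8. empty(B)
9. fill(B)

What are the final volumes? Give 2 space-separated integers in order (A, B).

Step 1: pour(B -> A) -> (A=1 B=0)
Step 2: pour(A -> B) -> (A=0 B=1)
Step 3: pour(B -> A) -> (A=1 B=0)
Step 4: pour(A -> B) -> (A=0 B=1)
Step 5: fill(A) -> (A=7 B=1)
Step 6: empty(A) -> (A=0 B=1)
Step 7: fill(B) -> (A=0 B=10)
Step 8: empty(B) -> (A=0 B=0)
Step 9: fill(B) -> (A=0 B=10)

Answer: 0 10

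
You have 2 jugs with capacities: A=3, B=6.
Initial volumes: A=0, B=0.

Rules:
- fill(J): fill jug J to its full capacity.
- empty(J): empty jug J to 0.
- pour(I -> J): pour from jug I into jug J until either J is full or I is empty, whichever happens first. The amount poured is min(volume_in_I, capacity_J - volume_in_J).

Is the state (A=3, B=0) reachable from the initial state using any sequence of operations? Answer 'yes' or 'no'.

BFS from (A=0, B=0):
  1. fill(A) -> (A=3 B=0)
Target reached → yes.

Answer: yes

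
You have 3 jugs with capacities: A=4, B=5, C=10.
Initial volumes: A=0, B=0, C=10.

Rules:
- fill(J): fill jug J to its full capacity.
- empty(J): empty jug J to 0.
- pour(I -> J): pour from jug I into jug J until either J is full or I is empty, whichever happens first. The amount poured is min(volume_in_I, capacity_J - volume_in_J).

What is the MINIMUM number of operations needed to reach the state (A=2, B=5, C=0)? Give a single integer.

BFS from (A=0, B=0, C=10). One shortest path:
  1. fill(B) -> (A=0 B=5 C=10)
  2. pour(C -> A) -> (A=4 B=5 C=6)
  3. empty(A) -> (A=0 B=5 C=6)
  4. pour(C -> A) -> (A=4 B=5 C=2)
  5. empty(A) -> (A=0 B=5 C=2)
  6. pour(C -> A) -> (A=2 B=5 C=0)
Reached target in 6 moves.

Answer: 6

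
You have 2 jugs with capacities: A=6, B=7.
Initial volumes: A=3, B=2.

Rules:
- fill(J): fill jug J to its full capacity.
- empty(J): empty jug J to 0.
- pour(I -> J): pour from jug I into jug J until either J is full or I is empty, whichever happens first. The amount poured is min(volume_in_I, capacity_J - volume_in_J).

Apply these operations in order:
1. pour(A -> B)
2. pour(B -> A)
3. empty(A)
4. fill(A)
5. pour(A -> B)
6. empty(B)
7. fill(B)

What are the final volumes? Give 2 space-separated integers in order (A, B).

Step 1: pour(A -> B) -> (A=0 B=5)
Step 2: pour(B -> A) -> (A=5 B=0)
Step 3: empty(A) -> (A=0 B=0)
Step 4: fill(A) -> (A=6 B=0)
Step 5: pour(A -> B) -> (A=0 B=6)
Step 6: empty(B) -> (A=0 B=0)
Step 7: fill(B) -> (A=0 B=7)

Answer: 0 7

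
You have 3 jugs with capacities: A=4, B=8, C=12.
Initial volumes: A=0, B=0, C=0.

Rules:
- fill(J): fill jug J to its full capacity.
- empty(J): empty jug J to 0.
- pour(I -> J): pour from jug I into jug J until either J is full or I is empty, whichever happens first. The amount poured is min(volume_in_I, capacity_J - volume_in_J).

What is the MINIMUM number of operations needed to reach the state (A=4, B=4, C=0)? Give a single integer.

BFS from (A=0, B=0, C=0). One shortest path:
  1. fill(B) -> (A=0 B=8 C=0)
  2. pour(B -> A) -> (A=4 B=4 C=0)
Reached target in 2 moves.

Answer: 2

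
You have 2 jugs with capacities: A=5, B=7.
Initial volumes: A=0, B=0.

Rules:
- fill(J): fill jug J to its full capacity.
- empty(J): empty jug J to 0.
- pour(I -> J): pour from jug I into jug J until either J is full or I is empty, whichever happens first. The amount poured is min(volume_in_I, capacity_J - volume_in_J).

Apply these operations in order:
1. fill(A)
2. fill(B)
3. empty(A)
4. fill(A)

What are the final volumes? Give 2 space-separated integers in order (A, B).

Answer: 5 7

Derivation:
Step 1: fill(A) -> (A=5 B=0)
Step 2: fill(B) -> (A=5 B=7)
Step 3: empty(A) -> (A=0 B=7)
Step 4: fill(A) -> (A=5 B=7)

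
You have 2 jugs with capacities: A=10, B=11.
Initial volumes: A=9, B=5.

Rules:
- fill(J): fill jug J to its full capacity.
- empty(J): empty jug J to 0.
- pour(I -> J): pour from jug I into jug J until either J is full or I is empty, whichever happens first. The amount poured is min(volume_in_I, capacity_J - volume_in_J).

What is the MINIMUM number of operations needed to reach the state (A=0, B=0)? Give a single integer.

Answer: 2

Derivation:
BFS from (A=9, B=5). One shortest path:
  1. empty(A) -> (A=0 B=5)
  2. empty(B) -> (A=0 B=0)
Reached target in 2 moves.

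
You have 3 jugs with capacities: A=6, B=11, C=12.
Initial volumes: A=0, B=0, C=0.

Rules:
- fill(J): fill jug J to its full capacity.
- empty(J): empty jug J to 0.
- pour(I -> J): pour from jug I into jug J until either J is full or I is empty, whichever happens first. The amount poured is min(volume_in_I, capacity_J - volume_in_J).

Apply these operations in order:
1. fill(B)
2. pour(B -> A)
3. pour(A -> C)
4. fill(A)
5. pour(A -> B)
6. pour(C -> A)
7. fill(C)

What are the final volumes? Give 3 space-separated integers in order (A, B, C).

Step 1: fill(B) -> (A=0 B=11 C=0)
Step 2: pour(B -> A) -> (A=6 B=5 C=0)
Step 3: pour(A -> C) -> (A=0 B=5 C=6)
Step 4: fill(A) -> (A=6 B=5 C=6)
Step 5: pour(A -> B) -> (A=0 B=11 C=6)
Step 6: pour(C -> A) -> (A=6 B=11 C=0)
Step 7: fill(C) -> (A=6 B=11 C=12)

Answer: 6 11 12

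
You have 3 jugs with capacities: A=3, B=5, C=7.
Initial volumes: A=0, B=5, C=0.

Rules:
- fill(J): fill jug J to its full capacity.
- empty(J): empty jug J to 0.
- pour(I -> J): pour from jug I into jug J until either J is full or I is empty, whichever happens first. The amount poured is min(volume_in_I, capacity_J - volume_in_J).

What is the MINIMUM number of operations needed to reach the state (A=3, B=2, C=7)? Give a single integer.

BFS from (A=0, B=5, C=0). One shortest path:
  1. fill(C) -> (A=0 B=5 C=7)
  2. pour(B -> A) -> (A=3 B=2 C=7)
Reached target in 2 moves.

Answer: 2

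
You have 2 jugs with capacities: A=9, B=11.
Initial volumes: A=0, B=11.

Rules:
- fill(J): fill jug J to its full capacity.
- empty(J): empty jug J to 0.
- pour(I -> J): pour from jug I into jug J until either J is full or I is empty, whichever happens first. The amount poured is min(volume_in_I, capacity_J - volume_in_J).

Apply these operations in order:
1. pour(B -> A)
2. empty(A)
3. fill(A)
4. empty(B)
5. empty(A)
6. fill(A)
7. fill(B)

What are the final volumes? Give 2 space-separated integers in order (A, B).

Step 1: pour(B -> A) -> (A=9 B=2)
Step 2: empty(A) -> (A=0 B=2)
Step 3: fill(A) -> (A=9 B=2)
Step 4: empty(B) -> (A=9 B=0)
Step 5: empty(A) -> (A=0 B=0)
Step 6: fill(A) -> (A=9 B=0)
Step 7: fill(B) -> (A=9 B=11)

Answer: 9 11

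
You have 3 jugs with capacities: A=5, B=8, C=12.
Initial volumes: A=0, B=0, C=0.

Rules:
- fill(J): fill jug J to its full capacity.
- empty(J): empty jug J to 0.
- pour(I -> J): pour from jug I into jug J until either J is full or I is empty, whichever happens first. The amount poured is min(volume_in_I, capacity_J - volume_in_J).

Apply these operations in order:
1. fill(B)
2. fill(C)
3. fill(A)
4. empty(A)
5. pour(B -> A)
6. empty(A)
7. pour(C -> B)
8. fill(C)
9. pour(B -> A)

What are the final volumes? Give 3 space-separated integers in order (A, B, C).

Answer: 5 3 12

Derivation:
Step 1: fill(B) -> (A=0 B=8 C=0)
Step 2: fill(C) -> (A=0 B=8 C=12)
Step 3: fill(A) -> (A=5 B=8 C=12)
Step 4: empty(A) -> (A=0 B=8 C=12)
Step 5: pour(B -> A) -> (A=5 B=3 C=12)
Step 6: empty(A) -> (A=0 B=3 C=12)
Step 7: pour(C -> B) -> (A=0 B=8 C=7)
Step 8: fill(C) -> (A=0 B=8 C=12)
Step 9: pour(B -> A) -> (A=5 B=3 C=12)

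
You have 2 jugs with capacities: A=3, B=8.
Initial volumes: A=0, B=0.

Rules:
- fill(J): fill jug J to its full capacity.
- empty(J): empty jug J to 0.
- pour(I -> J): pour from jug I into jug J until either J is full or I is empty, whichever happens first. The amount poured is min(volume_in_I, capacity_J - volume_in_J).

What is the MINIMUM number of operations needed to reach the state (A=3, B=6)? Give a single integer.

Answer: 5

Derivation:
BFS from (A=0, B=0). One shortest path:
  1. fill(A) -> (A=3 B=0)
  2. pour(A -> B) -> (A=0 B=3)
  3. fill(A) -> (A=3 B=3)
  4. pour(A -> B) -> (A=0 B=6)
  5. fill(A) -> (A=3 B=6)
Reached target in 5 moves.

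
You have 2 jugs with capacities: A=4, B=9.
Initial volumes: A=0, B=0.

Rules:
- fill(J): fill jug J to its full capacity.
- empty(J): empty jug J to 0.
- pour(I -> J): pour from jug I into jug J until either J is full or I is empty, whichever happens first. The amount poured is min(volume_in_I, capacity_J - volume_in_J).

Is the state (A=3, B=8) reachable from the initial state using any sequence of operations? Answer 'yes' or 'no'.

Answer: no

Derivation:
BFS explored all 26 reachable states.
Reachable set includes: (0,0), (0,1), (0,2), (0,3), (0,4), (0,5), (0,6), (0,7), (0,8), (0,9), (1,0), (1,9) ...
Target (A=3, B=8) not in reachable set → no.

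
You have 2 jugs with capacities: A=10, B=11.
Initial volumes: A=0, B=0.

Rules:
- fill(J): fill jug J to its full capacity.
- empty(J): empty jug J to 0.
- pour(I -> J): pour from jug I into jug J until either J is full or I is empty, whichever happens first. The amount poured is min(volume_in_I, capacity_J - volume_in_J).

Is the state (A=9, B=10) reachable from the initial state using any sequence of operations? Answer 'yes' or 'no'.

BFS explored all 42 reachable states.
Reachable set includes: (0,0), (0,1), (0,2), (0,3), (0,4), (0,5), (0,6), (0,7), (0,8), (0,9), (0,10), (0,11) ...
Target (A=9, B=10) not in reachable set → no.

Answer: no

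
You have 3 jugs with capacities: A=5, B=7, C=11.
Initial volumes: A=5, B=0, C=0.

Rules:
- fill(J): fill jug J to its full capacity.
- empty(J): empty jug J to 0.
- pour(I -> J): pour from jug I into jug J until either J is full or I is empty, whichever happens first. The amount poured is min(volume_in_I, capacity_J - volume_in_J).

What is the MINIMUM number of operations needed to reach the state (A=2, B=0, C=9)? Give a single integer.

BFS from (A=5, B=0, C=0). One shortest path:
  1. empty(A) -> (A=0 B=0 C=0)
  2. fill(C) -> (A=0 B=0 C=11)
  3. pour(C -> B) -> (A=0 B=7 C=4)
  4. pour(B -> A) -> (A=5 B=2 C=4)
  5. pour(A -> C) -> (A=0 B=2 C=9)
  6. pour(B -> A) -> (A=2 B=0 C=9)
Reached target in 6 moves.

Answer: 6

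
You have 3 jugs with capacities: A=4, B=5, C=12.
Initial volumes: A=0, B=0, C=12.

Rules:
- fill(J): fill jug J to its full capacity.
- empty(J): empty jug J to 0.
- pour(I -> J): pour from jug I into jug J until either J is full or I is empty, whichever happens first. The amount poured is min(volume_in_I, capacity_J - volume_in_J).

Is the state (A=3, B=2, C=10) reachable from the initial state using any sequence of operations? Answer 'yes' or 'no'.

Answer: no

Derivation:
BFS explored all 258 reachable states.
Reachable set includes: (0,0,0), (0,0,1), (0,0,2), (0,0,3), (0,0,4), (0,0,5), (0,0,6), (0,0,7), (0,0,8), (0,0,9), (0,0,10), (0,0,11) ...
Target (A=3, B=2, C=10) not in reachable set → no.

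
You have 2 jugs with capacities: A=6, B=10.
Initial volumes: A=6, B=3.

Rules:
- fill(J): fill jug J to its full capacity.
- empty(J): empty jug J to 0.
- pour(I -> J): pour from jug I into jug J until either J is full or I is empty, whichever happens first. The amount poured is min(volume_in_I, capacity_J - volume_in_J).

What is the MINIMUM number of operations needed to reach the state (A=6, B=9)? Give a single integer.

BFS from (A=6, B=3). One shortest path:
  1. pour(A -> B) -> (A=0 B=9)
  2. fill(A) -> (A=6 B=9)
Reached target in 2 moves.

Answer: 2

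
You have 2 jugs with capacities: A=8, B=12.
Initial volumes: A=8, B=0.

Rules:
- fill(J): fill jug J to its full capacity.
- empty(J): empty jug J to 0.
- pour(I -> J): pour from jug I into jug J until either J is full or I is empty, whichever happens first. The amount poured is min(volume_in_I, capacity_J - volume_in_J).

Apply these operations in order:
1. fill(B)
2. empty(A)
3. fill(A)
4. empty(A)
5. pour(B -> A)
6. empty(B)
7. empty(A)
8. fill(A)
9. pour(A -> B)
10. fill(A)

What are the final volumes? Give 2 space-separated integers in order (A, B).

Step 1: fill(B) -> (A=8 B=12)
Step 2: empty(A) -> (A=0 B=12)
Step 3: fill(A) -> (A=8 B=12)
Step 4: empty(A) -> (A=0 B=12)
Step 5: pour(B -> A) -> (A=8 B=4)
Step 6: empty(B) -> (A=8 B=0)
Step 7: empty(A) -> (A=0 B=0)
Step 8: fill(A) -> (A=8 B=0)
Step 9: pour(A -> B) -> (A=0 B=8)
Step 10: fill(A) -> (A=8 B=8)

Answer: 8 8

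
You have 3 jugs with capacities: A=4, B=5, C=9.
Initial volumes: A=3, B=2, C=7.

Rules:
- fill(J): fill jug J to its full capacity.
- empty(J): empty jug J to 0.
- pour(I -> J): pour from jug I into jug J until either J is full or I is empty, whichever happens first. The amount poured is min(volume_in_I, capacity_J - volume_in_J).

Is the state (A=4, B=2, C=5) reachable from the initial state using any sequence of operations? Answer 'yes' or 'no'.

BFS from (A=3, B=2, C=7):
  1. empty(A) -> (A=0 B=2 C=7)
  2. fill(C) -> (A=0 B=2 C=9)
  3. pour(C -> A) -> (A=4 B=2 C=5)
Target reached → yes.

Answer: yes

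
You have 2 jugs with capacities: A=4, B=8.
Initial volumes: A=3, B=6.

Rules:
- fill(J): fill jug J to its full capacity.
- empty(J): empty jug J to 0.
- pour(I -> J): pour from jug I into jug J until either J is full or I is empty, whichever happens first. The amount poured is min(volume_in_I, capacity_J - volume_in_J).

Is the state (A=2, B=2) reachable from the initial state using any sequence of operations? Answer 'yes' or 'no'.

BFS explored all 25 reachable states.
Reachable set includes: (0,0), (0,1), (0,2), (0,3), (0,4), (0,5), (0,6), (0,7), (0,8), (1,0), (1,8), (2,0) ...
Target (A=2, B=2) not in reachable set → no.

Answer: no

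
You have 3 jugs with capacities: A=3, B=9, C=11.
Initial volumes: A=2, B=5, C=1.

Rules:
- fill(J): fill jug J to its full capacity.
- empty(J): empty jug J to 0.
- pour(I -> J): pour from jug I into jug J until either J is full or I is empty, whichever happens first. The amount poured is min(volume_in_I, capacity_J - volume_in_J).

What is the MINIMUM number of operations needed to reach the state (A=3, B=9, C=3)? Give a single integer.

BFS from (A=2, B=5, C=1). One shortest path:
  1. fill(B) -> (A=2 B=9 C=1)
  2. pour(A -> C) -> (A=0 B=9 C=3)
  3. fill(A) -> (A=3 B=9 C=3)
Reached target in 3 moves.

Answer: 3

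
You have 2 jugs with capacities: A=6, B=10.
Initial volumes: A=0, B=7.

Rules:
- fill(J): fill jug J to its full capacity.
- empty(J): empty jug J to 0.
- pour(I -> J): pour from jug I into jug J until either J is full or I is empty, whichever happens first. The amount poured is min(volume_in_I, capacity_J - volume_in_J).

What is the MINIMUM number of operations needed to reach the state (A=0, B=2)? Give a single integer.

Answer: 7

Derivation:
BFS from (A=0, B=7). One shortest path:
  1. fill(A) -> (A=6 B=7)
  2. empty(B) -> (A=6 B=0)
  3. pour(A -> B) -> (A=0 B=6)
  4. fill(A) -> (A=6 B=6)
  5. pour(A -> B) -> (A=2 B=10)
  6. empty(B) -> (A=2 B=0)
  7. pour(A -> B) -> (A=0 B=2)
Reached target in 7 moves.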